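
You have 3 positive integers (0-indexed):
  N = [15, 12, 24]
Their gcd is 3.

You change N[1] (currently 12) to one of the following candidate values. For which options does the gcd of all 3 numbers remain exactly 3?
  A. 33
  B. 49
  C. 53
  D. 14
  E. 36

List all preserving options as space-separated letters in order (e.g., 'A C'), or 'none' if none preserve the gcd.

Answer: A E

Derivation:
Old gcd = 3; gcd of others (without N[1]) = 3
New gcd for candidate v: gcd(3, v). Preserves old gcd iff gcd(3, v) = 3.
  Option A: v=33, gcd(3,33)=3 -> preserves
  Option B: v=49, gcd(3,49)=1 -> changes
  Option C: v=53, gcd(3,53)=1 -> changes
  Option D: v=14, gcd(3,14)=1 -> changes
  Option E: v=36, gcd(3,36)=3 -> preserves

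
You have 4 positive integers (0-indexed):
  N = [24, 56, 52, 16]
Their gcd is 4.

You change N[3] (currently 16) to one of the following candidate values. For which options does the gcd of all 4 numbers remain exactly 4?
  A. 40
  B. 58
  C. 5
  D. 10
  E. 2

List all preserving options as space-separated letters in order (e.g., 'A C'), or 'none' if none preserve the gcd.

Answer: A

Derivation:
Old gcd = 4; gcd of others (without N[3]) = 4
New gcd for candidate v: gcd(4, v). Preserves old gcd iff gcd(4, v) = 4.
  Option A: v=40, gcd(4,40)=4 -> preserves
  Option B: v=58, gcd(4,58)=2 -> changes
  Option C: v=5, gcd(4,5)=1 -> changes
  Option D: v=10, gcd(4,10)=2 -> changes
  Option E: v=2, gcd(4,2)=2 -> changes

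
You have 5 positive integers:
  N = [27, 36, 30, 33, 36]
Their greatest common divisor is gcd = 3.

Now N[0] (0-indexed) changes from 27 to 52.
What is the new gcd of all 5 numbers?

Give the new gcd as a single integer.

Numbers: [27, 36, 30, 33, 36], gcd = 3
Change: index 0, 27 -> 52
gcd of the OTHER numbers (without index 0): gcd([36, 30, 33, 36]) = 3
New gcd = gcd(g_others, new_val) = gcd(3, 52) = 1

Answer: 1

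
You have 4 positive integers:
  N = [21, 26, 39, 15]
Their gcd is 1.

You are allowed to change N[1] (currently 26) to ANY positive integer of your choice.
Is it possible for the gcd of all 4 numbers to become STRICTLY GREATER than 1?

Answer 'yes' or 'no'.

Answer: yes

Derivation:
Current gcd = 1
gcd of all OTHER numbers (without N[1]=26): gcd([21, 39, 15]) = 3
The new gcd after any change is gcd(3, new_value).
This can be at most 3.
Since 3 > old gcd 1, the gcd CAN increase (e.g., set N[1] = 3).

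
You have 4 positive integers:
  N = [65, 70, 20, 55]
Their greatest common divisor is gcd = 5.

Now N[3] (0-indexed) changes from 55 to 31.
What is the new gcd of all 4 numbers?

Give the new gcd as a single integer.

Answer: 1

Derivation:
Numbers: [65, 70, 20, 55], gcd = 5
Change: index 3, 55 -> 31
gcd of the OTHER numbers (without index 3): gcd([65, 70, 20]) = 5
New gcd = gcd(g_others, new_val) = gcd(5, 31) = 1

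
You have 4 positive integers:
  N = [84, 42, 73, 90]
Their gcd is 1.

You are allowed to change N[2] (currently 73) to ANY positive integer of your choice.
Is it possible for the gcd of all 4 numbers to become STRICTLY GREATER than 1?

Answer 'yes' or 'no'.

Answer: yes

Derivation:
Current gcd = 1
gcd of all OTHER numbers (without N[2]=73): gcd([84, 42, 90]) = 6
The new gcd after any change is gcd(6, new_value).
This can be at most 6.
Since 6 > old gcd 1, the gcd CAN increase (e.g., set N[2] = 6).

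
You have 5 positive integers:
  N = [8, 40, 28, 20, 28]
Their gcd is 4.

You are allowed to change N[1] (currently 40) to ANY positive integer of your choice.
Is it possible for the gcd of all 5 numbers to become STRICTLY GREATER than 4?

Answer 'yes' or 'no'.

Answer: no

Derivation:
Current gcd = 4
gcd of all OTHER numbers (without N[1]=40): gcd([8, 28, 20, 28]) = 4
The new gcd after any change is gcd(4, new_value).
This can be at most 4.
Since 4 = old gcd 4, the gcd can only stay the same or decrease.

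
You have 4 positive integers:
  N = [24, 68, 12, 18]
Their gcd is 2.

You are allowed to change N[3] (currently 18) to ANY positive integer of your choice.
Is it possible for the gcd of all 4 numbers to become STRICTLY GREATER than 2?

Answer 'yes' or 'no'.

Current gcd = 2
gcd of all OTHER numbers (without N[3]=18): gcd([24, 68, 12]) = 4
The new gcd after any change is gcd(4, new_value).
This can be at most 4.
Since 4 > old gcd 2, the gcd CAN increase (e.g., set N[3] = 4).

Answer: yes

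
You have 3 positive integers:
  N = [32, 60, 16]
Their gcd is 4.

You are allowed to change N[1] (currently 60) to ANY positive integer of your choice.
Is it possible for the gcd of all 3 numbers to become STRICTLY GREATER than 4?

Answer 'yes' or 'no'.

Current gcd = 4
gcd of all OTHER numbers (without N[1]=60): gcd([32, 16]) = 16
The new gcd after any change is gcd(16, new_value).
This can be at most 16.
Since 16 > old gcd 4, the gcd CAN increase (e.g., set N[1] = 16).

Answer: yes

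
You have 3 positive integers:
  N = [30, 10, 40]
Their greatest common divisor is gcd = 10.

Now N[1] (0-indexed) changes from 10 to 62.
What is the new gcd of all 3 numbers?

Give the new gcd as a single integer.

Answer: 2

Derivation:
Numbers: [30, 10, 40], gcd = 10
Change: index 1, 10 -> 62
gcd of the OTHER numbers (without index 1): gcd([30, 40]) = 10
New gcd = gcd(g_others, new_val) = gcd(10, 62) = 2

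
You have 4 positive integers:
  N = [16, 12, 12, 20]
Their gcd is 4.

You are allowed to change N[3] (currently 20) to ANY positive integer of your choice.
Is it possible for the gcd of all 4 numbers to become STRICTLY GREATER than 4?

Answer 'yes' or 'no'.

Current gcd = 4
gcd of all OTHER numbers (without N[3]=20): gcd([16, 12, 12]) = 4
The new gcd after any change is gcd(4, new_value).
This can be at most 4.
Since 4 = old gcd 4, the gcd can only stay the same or decrease.

Answer: no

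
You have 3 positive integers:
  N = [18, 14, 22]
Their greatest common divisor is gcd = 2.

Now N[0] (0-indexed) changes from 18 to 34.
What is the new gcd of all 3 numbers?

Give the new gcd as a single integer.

Numbers: [18, 14, 22], gcd = 2
Change: index 0, 18 -> 34
gcd of the OTHER numbers (without index 0): gcd([14, 22]) = 2
New gcd = gcd(g_others, new_val) = gcd(2, 34) = 2

Answer: 2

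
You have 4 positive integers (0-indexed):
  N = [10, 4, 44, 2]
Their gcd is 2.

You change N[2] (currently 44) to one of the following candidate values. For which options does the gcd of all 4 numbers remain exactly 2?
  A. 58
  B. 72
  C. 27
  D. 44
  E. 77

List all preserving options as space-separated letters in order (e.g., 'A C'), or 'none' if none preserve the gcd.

Answer: A B D

Derivation:
Old gcd = 2; gcd of others (without N[2]) = 2
New gcd for candidate v: gcd(2, v). Preserves old gcd iff gcd(2, v) = 2.
  Option A: v=58, gcd(2,58)=2 -> preserves
  Option B: v=72, gcd(2,72)=2 -> preserves
  Option C: v=27, gcd(2,27)=1 -> changes
  Option D: v=44, gcd(2,44)=2 -> preserves
  Option E: v=77, gcd(2,77)=1 -> changes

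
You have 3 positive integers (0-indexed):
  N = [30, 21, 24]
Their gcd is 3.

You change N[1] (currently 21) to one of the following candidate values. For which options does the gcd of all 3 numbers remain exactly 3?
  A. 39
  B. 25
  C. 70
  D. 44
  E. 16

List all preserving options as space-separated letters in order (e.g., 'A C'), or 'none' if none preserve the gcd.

Answer: A

Derivation:
Old gcd = 3; gcd of others (without N[1]) = 6
New gcd for candidate v: gcd(6, v). Preserves old gcd iff gcd(6, v) = 3.
  Option A: v=39, gcd(6,39)=3 -> preserves
  Option B: v=25, gcd(6,25)=1 -> changes
  Option C: v=70, gcd(6,70)=2 -> changes
  Option D: v=44, gcd(6,44)=2 -> changes
  Option E: v=16, gcd(6,16)=2 -> changes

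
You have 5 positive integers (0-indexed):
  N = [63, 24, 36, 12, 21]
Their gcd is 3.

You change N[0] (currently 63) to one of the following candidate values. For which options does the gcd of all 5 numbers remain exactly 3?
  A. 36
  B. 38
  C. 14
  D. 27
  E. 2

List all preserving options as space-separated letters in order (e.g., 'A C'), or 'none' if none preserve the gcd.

Answer: A D

Derivation:
Old gcd = 3; gcd of others (without N[0]) = 3
New gcd for candidate v: gcd(3, v). Preserves old gcd iff gcd(3, v) = 3.
  Option A: v=36, gcd(3,36)=3 -> preserves
  Option B: v=38, gcd(3,38)=1 -> changes
  Option C: v=14, gcd(3,14)=1 -> changes
  Option D: v=27, gcd(3,27)=3 -> preserves
  Option E: v=2, gcd(3,2)=1 -> changes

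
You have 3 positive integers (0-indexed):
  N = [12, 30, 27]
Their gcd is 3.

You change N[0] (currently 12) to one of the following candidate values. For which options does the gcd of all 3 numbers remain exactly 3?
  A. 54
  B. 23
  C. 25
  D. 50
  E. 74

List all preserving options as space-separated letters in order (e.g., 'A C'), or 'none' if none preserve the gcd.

Old gcd = 3; gcd of others (without N[0]) = 3
New gcd for candidate v: gcd(3, v). Preserves old gcd iff gcd(3, v) = 3.
  Option A: v=54, gcd(3,54)=3 -> preserves
  Option B: v=23, gcd(3,23)=1 -> changes
  Option C: v=25, gcd(3,25)=1 -> changes
  Option D: v=50, gcd(3,50)=1 -> changes
  Option E: v=74, gcd(3,74)=1 -> changes

Answer: A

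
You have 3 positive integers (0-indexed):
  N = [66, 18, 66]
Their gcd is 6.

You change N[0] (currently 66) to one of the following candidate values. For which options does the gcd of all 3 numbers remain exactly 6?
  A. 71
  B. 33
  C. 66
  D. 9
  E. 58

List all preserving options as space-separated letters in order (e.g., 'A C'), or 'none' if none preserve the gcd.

Answer: C

Derivation:
Old gcd = 6; gcd of others (without N[0]) = 6
New gcd for candidate v: gcd(6, v). Preserves old gcd iff gcd(6, v) = 6.
  Option A: v=71, gcd(6,71)=1 -> changes
  Option B: v=33, gcd(6,33)=3 -> changes
  Option C: v=66, gcd(6,66)=6 -> preserves
  Option D: v=9, gcd(6,9)=3 -> changes
  Option E: v=58, gcd(6,58)=2 -> changes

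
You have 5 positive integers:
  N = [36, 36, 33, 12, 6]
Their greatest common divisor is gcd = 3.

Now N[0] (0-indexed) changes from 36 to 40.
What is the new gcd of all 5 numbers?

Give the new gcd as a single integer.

Numbers: [36, 36, 33, 12, 6], gcd = 3
Change: index 0, 36 -> 40
gcd of the OTHER numbers (without index 0): gcd([36, 33, 12, 6]) = 3
New gcd = gcd(g_others, new_val) = gcd(3, 40) = 1

Answer: 1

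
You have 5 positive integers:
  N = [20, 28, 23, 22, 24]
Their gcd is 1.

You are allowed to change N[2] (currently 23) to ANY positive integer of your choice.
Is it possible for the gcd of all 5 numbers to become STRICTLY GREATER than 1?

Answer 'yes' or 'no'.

Current gcd = 1
gcd of all OTHER numbers (without N[2]=23): gcd([20, 28, 22, 24]) = 2
The new gcd after any change is gcd(2, new_value).
This can be at most 2.
Since 2 > old gcd 1, the gcd CAN increase (e.g., set N[2] = 2).

Answer: yes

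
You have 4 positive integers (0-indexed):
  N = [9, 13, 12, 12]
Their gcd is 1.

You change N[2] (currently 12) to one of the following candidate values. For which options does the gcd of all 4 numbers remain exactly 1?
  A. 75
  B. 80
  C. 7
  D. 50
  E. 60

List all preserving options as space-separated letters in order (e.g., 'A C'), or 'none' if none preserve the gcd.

Answer: A B C D E

Derivation:
Old gcd = 1; gcd of others (without N[2]) = 1
New gcd for candidate v: gcd(1, v). Preserves old gcd iff gcd(1, v) = 1.
  Option A: v=75, gcd(1,75)=1 -> preserves
  Option B: v=80, gcd(1,80)=1 -> preserves
  Option C: v=7, gcd(1,7)=1 -> preserves
  Option D: v=50, gcd(1,50)=1 -> preserves
  Option E: v=60, gcd(1,60)=1 -> preserves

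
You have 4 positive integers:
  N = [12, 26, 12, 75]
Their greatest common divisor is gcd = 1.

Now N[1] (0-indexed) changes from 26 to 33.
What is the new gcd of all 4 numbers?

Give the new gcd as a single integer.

Numbers: [12, 26, 12, 75], gcd = 1
Change: index 1, 26 -> 33
gcd of the OTHER numbers (without index 1): gcd([12, 12, 75]) = 3
New gcd = gcd(g_others, new_val) = gcd(3, 33) = 3

Answer: 3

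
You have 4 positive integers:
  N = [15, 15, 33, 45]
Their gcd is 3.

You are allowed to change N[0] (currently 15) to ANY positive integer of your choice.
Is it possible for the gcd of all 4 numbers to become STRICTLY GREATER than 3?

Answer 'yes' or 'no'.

Current gcd = 3
gcd of all OTHER numbers (without N[0]=15): gcd([15, 33, 45]) = 3
The new gcd after any change is gcd(3, new_value).
This can be at most 3.
Since 3 = old gcd 3, the gcd can only stay the same or decrease.

Answer: no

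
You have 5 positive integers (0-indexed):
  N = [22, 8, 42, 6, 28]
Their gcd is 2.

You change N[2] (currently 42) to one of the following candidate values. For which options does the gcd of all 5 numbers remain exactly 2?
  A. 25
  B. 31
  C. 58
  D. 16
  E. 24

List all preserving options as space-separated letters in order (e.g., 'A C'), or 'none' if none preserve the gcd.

Answer: C D E

Derivation:
Old gcd = 2; gcd of others (without N[2]) = 2
New gcd for candidate v: gcd(2, v). Preserves old gcd iff gcd(2, v) = 2.
  Option A: v=25, gcd(2,25)=1 -> changes
  Option B: v=31, gcd(2,31)=1 -> changes
  Option C: v=58, gcd(2,58)=2 -> preserves
  Option D: v=16, gcd(2,16)=2 -> preserves
  Option E: v=24, gcd(2,24)=2 -> preserves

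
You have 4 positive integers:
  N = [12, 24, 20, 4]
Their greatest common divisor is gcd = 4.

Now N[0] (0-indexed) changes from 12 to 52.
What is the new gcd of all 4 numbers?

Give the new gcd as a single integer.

Answer: 4

Derivation:
Numbers: [12, 24, 20, 4], gcd = 4
Change: index 0, 12 -> 52
gcd of the OTHER numbers (without index 0): gcd([24, 20, 4]) = 4
New gcd = gcd(g_others, new_val) = gcd(4, 52) = 4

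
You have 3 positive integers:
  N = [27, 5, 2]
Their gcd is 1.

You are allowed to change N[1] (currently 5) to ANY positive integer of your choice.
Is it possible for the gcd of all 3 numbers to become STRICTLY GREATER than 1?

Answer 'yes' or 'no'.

Current gcd = 1
gcd of all OTHER numbers (without N[1]=5): gcd([27, 2]) = 1
The new gcd after any change is gcd(1, new_value).
This can be at most 1.
Since 1 = old gcd 1, the gcd can only stay the same or decrease.

Answer: no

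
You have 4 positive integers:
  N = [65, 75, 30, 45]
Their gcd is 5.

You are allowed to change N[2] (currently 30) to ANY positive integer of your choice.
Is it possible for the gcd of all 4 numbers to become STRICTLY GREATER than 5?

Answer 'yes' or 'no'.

Current gcd = 5
gcd of all OTHER numbers (without N[2]=30): gcd([65, 75, 45]) = 5
The new gcd after any change is gcd(5, new_value).
This can be at most 5.
Since 5 = old gcd 5, the gcd can only stay the same or decrease.

Answer: no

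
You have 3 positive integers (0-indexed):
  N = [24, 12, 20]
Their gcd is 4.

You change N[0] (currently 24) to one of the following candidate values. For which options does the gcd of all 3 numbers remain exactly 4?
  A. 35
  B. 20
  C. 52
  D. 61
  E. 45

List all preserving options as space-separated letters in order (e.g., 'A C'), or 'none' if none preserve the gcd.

Old gcd = 4; gcd of others (without N[0]) = 4
New gcd for candidate v: gcd(4, v). Preserves old gcd iff gcd(4, v) = 4.
  Option A: v=35, gcd(4,35)=1 -> changes
  Option B: v=20, gcd(4,20)=4 -> preserves
  Option C: v=52, gcd(4,52)=4 -> preserves
  Option D: v=61, gcd(4,61)=1 -> changes
  Option E: v=45, gcd(4,45)=1 -> changes

Answer: B C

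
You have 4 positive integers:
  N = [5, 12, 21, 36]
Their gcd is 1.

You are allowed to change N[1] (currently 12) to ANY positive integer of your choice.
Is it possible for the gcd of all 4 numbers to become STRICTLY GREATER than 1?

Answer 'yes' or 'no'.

Current gcd = 1
gcd of all OTHER numbers (without N[1]=12): gcd([5, 21, 36]) = 1
The new gcd after any change is gcd(1, new_value).
This can be at most 1.
Since 1 = old gcd 1, the gcd can only stay the same or decrease.

Answer: no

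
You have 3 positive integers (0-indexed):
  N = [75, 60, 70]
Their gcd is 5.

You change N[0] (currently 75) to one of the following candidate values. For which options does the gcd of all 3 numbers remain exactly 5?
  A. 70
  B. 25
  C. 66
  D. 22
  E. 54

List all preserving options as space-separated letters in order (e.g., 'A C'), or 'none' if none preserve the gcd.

Answer: B

Derivation:
Old gcd = 5; gcd of others (without N[0]) = 10
New gcd for candidate v: gcd(10, v). Preserves old gcd iff gcd(10, v) = 5.
  Option A: v=70, gcd(10,70)=10 -> changes
  Option B: v=25, gcd(10,25)=5 -> preserves
  Option C: v=66, gcd(10,66)=2 -> changes
  Option D: v=22, gcd(10,22)=2 -> changes
  Option E: v=54, gcd(10,54)=2 -> changes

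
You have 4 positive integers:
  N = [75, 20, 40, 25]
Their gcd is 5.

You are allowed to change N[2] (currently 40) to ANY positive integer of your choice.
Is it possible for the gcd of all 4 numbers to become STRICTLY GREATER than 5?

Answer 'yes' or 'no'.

Answer: no

Derivation:
Current gcd = 5
gcd of all OTHER numbers (without N[2]=40): gcd([75, 20, 25]) = 5
The new gcd after any change is gcd(5, new_value).
This can be at most 5.
Since 5 = old gcd 5, the gcd can only stay the same or decrease.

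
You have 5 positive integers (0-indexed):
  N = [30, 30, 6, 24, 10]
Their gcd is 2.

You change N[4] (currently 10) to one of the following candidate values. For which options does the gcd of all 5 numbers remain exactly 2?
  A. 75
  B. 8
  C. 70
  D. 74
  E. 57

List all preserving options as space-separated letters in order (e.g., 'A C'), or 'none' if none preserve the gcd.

Answer: B C D

Derivation:
Old gcd = 2; gcd of others (without N[4]) = 6
New gcd for candidate v: gcd(6, v). Preserves old gcd iff gcd(6, v) = 2.
  Option A: v=75, gcd(6,75)=3 -> changes
  Option B: v=8, gcd(6,8)=2 -> preserves
  Option C: v=70, gcd(6,70)=2 -> preserves
  Option D: v=74, gcd(6,74)=2 -> preserves
  Option E: v=57, gcd(6,57)=3 -> changes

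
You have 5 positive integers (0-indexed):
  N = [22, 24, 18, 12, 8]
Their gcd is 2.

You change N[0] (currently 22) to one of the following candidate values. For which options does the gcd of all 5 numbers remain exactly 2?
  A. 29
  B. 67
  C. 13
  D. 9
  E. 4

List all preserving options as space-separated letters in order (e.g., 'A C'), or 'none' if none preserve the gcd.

Answer: E

Derivation:
Old gcd = 2; gcd of others (without N[0]) = 2
New gcd for candidate v: gcd(2, v). Preserves old gcd iff gcd(2, v) = 2.
  Option A: v=29, gcd(2,29)=1 -> changes
  Option B: v=67, gcd(2,67)=1 -> changes
  Option C: v=13, gcd(2,13)=1 -> changes
  Option D: v=9, gcd(2,9)=1 -> changes
  Option E: v=4, gcd(2,4)=2 -> preserves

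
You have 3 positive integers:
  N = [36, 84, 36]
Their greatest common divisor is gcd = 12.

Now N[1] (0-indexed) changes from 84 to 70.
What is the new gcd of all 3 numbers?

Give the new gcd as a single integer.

Numbers: [36, 84, 36], gcd = 12
Change: index 1, 84 -> 70
gcd of the OTHER numbers (without index 1): gcd([36, 36]) = 36
New gcd = gcd(g_others, new_val) = gcd(36, 70) = 2

Answer: 2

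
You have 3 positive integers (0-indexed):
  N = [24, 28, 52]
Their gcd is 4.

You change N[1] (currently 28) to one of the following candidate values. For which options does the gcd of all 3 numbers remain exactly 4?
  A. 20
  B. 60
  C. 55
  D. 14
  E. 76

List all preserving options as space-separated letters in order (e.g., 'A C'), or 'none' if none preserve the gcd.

Old gcd = 4; gcd of others (without N[1]) = 4
New gcd for candidate v: gcd(4, v). Preserves old gcd iff gcd(4, v) = 4.
  Option A: v=20, gcd(4,20)=4 -> preserves
  Option B: v=60, gcd(4,60)=4 -> preserves
  Option C: v=55, gcd(4,55)=1 -> changes
  Option D: v=14, gcd(4,14)=2 -> changes
  Option E: v=76, gcd(4,76)=4 -> preserves

Answer: A B E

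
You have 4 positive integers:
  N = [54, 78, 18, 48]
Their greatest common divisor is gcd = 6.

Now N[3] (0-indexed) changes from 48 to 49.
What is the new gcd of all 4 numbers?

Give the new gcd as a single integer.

Numbers: [54, 78, 18, 48], gcd = 6
Change: index 3, 48 -> 49
gcd of the OTHER numbers (without index 3): gcd([54, 78, 18]) = 6
New gcd = gcd(g_others, new_val) = gcd(6, 49) = 1

Answer: 1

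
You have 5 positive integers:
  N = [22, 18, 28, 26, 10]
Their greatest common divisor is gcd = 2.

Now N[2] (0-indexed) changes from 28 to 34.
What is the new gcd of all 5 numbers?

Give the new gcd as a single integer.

Answer: 2

Derivation:
Numbers: [22, 18, 28, 26, 10], gcd = 2
Change: index 2, 28 -> 34
gcd of the OTHER numbers (without index 2): gcd([22, 18, 26, 10]) = 2
New gcd = gcd(g_others, new_val) = gcd(2, 34) = 2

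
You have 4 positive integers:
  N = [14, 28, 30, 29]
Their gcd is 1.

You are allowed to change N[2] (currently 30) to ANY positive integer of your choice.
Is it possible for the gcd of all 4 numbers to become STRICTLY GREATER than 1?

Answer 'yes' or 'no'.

Current gcd = 1
gcd of all OTHER numbers (without N[2]=30): gcd([14, 28, 29]) = 1
The new gcd after any change is gcd(1, new_value).
This can be at most 1.
Since 1 = old gcd 1, the gcd can only stay the same or decrease.

Answer: no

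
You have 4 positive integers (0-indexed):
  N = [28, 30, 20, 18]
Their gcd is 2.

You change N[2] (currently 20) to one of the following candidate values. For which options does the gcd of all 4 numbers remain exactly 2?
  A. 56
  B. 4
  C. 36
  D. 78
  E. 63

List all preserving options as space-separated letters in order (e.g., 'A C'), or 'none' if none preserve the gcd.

Old gcd = 2; gcd of others (without N[2]) = 2
New gcd for candidate v: gcd(2, v). Preserves old gcd iff gcd(2, v) = 2.
  Option A: v=56, gcd(2,56)=2 -> preserves
  Option B: v=4, gcd(2,4)=2 -> preserves
  Option C: v=36, gcd(2,36)=2 -> preserves
  Option D: v=78, gcd(2,78)=2 -> preserves
  Option E: v=63, gcd(2,63)=1 -> changes

Answer: A B C D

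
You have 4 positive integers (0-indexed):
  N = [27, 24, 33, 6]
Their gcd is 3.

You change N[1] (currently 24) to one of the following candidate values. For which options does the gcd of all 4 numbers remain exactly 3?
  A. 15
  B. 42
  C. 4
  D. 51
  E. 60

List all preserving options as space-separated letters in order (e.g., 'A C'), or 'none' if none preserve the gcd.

Answer: A B D E

Derivation:
Old gcd = 3; gcd of others (without N[1]) = 3
New gcd for candidate v: gcd(3, v). Preserves old gcd iff gcd(3, v) = 3.
  Option A: v=15, gcd(3,15)=3 -> preserves
  Option B: v=42, gcd(3,42)=3 -> preserves
  Option C: v=4, gcd(3,4)=1 -> changes
  Option D: v=51, gcd(3,51)=3 -> preserves
  Option E: v=60, gcd(3,60)=3 -> preserves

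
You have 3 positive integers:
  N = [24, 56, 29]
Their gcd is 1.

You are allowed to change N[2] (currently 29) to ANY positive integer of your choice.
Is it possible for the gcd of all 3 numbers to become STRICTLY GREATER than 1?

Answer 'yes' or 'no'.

Answer: yes

Derivation:
Current gcd = 1
gcd of all OTHER numbers (without N[2]=29): gcd([24, 56]) = 8
The new gcd after any change is gcd(8, new_value).
This can be at most 8.
Since 8 > old gcd 1, the gcd CAN increase (e.g., set N[2] = 8).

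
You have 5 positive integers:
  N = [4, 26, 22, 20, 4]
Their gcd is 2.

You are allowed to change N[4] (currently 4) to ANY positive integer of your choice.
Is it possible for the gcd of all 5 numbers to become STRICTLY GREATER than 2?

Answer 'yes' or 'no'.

Current gcd = 2
gcd of all OTHER numbers (without N[4]=4): gcd([4, 26, 22, 20]) = 2
The new gcd after any change is gcd(2, new_value).
This can be at most 2.
Since 2 = old gcd 2, the gcd can only stay the same or decrease.

Answer: no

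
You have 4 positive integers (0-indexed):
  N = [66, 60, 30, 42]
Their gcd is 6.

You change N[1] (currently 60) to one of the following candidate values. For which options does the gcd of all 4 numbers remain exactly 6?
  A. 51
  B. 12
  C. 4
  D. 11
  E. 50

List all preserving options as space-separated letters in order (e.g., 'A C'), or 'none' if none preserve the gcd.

Answer: B

Derivation:
Old gcd = 6; gcd of others (without N[1]) = 6
New gcd for candidate v: gcd(6, v). Preserves old gcd iff gcd(6, v) = 6.
  Option A: v=51, gcd(6,51)=3 -> changes
  Option B: v=12, gcd(6,12)=6 -> preserves
  Option C: v=4, gcd(6,4)=2 -> changes
  Option D: v=11, gcd(6,11)=1 -> changes
  Option E: v=50, gcd(6,50)=2 -> changes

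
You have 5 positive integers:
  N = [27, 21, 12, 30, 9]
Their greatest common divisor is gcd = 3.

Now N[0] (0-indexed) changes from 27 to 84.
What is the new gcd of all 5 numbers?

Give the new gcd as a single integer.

Answer: 3

Derivation:
Numbers: [27, 21, 12, 30, 9], gcd = 3
Change: index 0, 27 -> 84
gcd of the OTHER numbers (without index 0): gcd([21, 12, 30, 9]) = 3
New gcd = gcd(g_others, new_val) = gcd(3, 84) = 3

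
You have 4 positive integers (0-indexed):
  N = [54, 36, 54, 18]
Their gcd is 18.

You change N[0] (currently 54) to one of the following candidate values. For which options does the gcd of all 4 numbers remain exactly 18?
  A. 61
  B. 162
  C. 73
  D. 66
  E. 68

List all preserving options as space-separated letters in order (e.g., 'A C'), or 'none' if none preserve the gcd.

Answer: B

Derivation:
Old gcd = 18; gcd of others (without N[0]) = 18
New gcd for candidate v: gcd(18, v). Preserves old gcd iff gcd(18, v) = 18.
  Option A: v=61, gcd(18,61)=1 -> changes
  Option B: v=162, gcd(18,162)=18 -> preserves
  Option C: v=73, gcd(18,73)=1 -> changes
  Option D: v=66, gcd(18,66)=6 -> changes
  Option E: v=68, gcd(18,68)=2 -> changes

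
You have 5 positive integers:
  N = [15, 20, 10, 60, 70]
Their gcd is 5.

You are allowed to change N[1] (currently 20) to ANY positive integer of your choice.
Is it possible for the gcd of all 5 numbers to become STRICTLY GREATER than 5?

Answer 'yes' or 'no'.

Answer: no

Derivation:
Current gcd = 5
gcd of all OTHER numbers (without N[1]=20): gcd([15, 10, 60, 70]) = 5
The new gcd after any change is gcd(5, new_value).
This can be at most 5.
Since 5 = old gcd 5, the gcd can only stay the same or decrease.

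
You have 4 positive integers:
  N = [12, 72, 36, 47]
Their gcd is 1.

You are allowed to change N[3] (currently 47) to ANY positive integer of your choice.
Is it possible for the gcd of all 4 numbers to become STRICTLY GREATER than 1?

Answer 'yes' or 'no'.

Answer: yes

Derivation:
Current gcd = 1
gcd of all OTHER numbers (without N[3]=47): gcd([12, 72, 36]) = 12
The new gcd after any change is gcd(12, new_value).
This can be at most 12.
Since 12 > old gcd 1, the gcd CAN increase (e.g., set N[3] = 12).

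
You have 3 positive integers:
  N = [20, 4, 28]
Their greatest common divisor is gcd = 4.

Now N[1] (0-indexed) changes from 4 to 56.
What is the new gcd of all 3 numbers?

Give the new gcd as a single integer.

Answer: 4

Derivation:
Numbers: [20, 4, 28], gcd = 4
Change: index 1, 4 -> 56
gcd of the OTHER numbers (without index 1): gcd([20, 28]) = 4
New gcd = gcd(g_others, new_val) = gcd(4, 56) = 4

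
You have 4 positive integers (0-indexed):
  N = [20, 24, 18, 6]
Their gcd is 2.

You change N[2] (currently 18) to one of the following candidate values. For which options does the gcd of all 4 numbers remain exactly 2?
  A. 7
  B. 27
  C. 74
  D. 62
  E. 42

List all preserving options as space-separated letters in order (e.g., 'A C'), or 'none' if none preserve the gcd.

Old gcd = 2; gcd of others (without N[2]) = 2
New gcd for candidate v: gcd(2, v). Preserves old gcd iff gcd(2, v) = 2.
  Option A: v=7, gcd(2,7)=1 -> changes
  Option B: v=27, gcd(2,27)=1 -> changes
  Option C: v=74, gcd(2,74)=2 -> preserves
  Option D: v=62, gcd(2,62)=2 -> preserves
  Option E: v=42, gcd(2,42)=2 -> preserves

Answer: C D E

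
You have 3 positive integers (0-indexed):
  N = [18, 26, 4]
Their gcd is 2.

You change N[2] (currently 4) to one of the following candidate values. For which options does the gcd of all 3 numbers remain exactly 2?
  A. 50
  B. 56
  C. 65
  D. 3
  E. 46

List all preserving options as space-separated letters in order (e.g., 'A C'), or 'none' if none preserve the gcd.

Old gcd = 2; gcd of others (without N[2]) = 2
New gcd for candidate v: gcd(2, v). Preserves old gcd iff gcd(2, v) = 2.
  Option A: v=50, gcd(2,50)=2 -> preserves
  Option B: v=56, gcd(2,56)=2 -> preserves
  Option C: v=65, gcd(2,65)=1 -> changes
  Option D: v=3, gcd(2,3)=1 -> changes
  Option E: v=46, gcd(2,46)=2 -> preserves

Answer: A B E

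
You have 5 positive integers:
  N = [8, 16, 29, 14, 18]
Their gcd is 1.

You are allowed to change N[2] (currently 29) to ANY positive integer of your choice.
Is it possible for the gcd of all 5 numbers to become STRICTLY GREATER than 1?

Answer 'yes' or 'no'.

Answer: yes

Derivation:
Current gcd = 1
gcd of all OTHER numbers (without N[2]=29): gcd([8, 16, 14, 18]) = 2
The new gcd after any change is gcd(2, new_value).
This can be at most 2.
Since 2 > old gcd 1, the gcd CAN increase (e.g., set N[2] = 2).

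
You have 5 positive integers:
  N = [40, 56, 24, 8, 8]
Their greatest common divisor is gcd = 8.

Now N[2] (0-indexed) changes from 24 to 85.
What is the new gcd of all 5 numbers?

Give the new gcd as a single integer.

Answer: 1

Derivation:
Numbers: [40, 56, 24, 8, 8], gcd = 8
Change: index 2, 24 -> 85
gcd of the OTHER numbers (without index 2): gcd([40, 56, 8, 8]) = 8
New gcd = gcd(g_others, new_val) = gcd(8, 85) = 1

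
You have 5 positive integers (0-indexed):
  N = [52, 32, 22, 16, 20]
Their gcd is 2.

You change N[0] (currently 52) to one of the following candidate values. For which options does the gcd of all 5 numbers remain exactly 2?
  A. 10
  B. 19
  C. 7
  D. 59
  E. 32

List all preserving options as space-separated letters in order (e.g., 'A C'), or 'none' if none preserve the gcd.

Old gcd = 2; gcd of others (without N[0]) = 2
New gcd for candidate v: gcd(2, v). Preserves old gcd iff gcd(2, v) = 2.
  Option A: v=10, gcd(2,10)=2 -> preserves
  Option B: v=19, gcd(2,19)=1 -> changes
  Option C: v=7, gcd(2,7)=1 -> changes
  Option D: v=59, gcd(2,59)=1 -> changes
  Option E: v=32, gcd(2,32)=2 -> preserves

Answer: A E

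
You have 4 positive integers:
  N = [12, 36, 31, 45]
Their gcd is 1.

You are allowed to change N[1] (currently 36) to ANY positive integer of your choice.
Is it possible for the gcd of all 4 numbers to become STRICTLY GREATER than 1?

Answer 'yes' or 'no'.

Answer: no

Derivation:
Current gcd = 1
gcd of all OTHER numbers (without N[1]=36): gcd([12, 31, 45]) = 1
The new gcd after any change is gcd(1, new_value).
This can be at most 1.
Since 1 = old gcd 1, the gcd can only stay the same or decrease.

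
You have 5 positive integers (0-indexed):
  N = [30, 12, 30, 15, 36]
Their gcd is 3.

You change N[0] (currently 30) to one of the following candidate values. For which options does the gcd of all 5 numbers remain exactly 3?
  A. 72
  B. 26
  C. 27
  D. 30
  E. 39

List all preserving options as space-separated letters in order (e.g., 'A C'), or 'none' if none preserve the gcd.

Old gcd = 3; gcd of others (without N[0]) = 3
New gcd for candidate v: gcd(3, v). Preserves old gcd iff gcd(3, v) = 3.
  Option A: v=72, gcd(3,72)=3 -> preserves
  Option B: v=26, gcd(3,26)=1 -> changes
  Option C: v=27, gcd(3,27)=3 -> preserves
  Option D: v=30, gcd(3,30)=3 -> preserves
  Option E: v=39, gcd(3,39)=3 -> preserves

Answer: A C D E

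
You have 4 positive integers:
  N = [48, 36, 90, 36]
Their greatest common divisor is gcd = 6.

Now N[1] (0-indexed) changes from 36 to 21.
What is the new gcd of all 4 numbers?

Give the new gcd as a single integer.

Answer: 3

Derivation:
Numbers: [48, 36, 90, 36], gcd = 6
Change: index 1, 36 -> 21
gcd of the OTHER numbers (without index 1): gcd([48, 90, 36]) = 6
New gcd = gcd(g_others, new_val) = gcd(6, 21) = 3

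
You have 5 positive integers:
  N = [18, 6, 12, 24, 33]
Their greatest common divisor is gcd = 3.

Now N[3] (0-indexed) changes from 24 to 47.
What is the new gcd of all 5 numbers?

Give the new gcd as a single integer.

Answer: 1

Derivation:
Numbers: [18, 6, 12, 24, 33], gcd = 3
Change: index 3, 24 -> 47
gcd of the OTHER numbers (without index 3): gcd([18, 6, 12, 33]) = 3
New gcd = gcd(g_others, new_val) = gcd(3, 47) = 1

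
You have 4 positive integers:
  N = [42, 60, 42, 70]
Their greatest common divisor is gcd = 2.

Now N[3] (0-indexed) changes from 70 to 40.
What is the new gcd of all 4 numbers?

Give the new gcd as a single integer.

Answer: 2

Derivation:
Numbers: [42, 60, 42, 70], gcd = 2
Change: index 3, 70 -> 40
gcd of the OTHER numbers (without index 3): gcd([42, 60, 42]) = 6
New gcd = gcd(g_others, new_val) = gcd(6, 40) = 2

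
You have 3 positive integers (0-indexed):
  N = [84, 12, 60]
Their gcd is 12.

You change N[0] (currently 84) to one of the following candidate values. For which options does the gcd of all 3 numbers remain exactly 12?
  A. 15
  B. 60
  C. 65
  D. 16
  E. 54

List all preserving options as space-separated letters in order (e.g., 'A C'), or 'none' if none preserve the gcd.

Old gcd = 12; gcd of others (without N[0]) = 12
New gcd for candidate v: gcd(12, v). Preserves old gcd iff gcd(12, v) = 12.
  Option A: v=15, gcd(12,15)=3 -> changes
  Option B: v=60, gcd(12,60)=12 -> preserves
  Option C: v=65, gcd(12,65)=1 -> changes
  Option D: v=16, gcd(12,16)=4 -> changes
  Option E: v=54, gcd(12,54)=6 -> changes

Answer: B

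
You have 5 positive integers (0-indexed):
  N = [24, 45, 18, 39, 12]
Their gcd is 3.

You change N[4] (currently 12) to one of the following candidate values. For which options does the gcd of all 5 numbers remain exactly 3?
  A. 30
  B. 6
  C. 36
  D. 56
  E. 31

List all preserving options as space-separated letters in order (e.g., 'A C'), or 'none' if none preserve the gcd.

Answer: A B C

Derivation:
Old gcd = 3; gcd of others (without N[4]) = 3
New gcd for candidate v: gcd(3, v). Preserves old gcd iff gcd(3, v) = 3.
  Option A: v=30, gcd(3,30)=3 -> preserves
  Option B: v=6, gcd(3,6)=3 -> preserves
  Option C: v=36, gcd(3,36)=3 -> preserves
  Option D: v=56, gcd(3,56)=1 -> changes
  Option E: v=31, gcd(3,31)=1 -> changes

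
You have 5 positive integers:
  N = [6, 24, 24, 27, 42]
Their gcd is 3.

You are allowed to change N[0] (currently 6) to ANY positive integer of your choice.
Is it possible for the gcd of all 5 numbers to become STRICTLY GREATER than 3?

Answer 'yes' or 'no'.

Current gcd = 3
gcd of all OTHER numbers (without N[0]=6): gcd([24, 24, 27, 42]) = 3
The new gcd after any change is gcd(3, new_value).
This can be at most 3.
Since 3 = old gcd 3, the gcd can only stay the same or decrease.

Answer: no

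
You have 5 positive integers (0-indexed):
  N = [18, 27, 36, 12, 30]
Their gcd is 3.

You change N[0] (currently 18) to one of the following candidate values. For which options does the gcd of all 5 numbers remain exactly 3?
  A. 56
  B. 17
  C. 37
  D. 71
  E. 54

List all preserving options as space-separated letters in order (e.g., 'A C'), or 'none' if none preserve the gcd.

Old gcd = 3; gcd of others (without N[0]) = 3
New gcd for candidate v: gcd(3, v). Preserves old gcd iff gcd(3, v) = 3.
  Option A: v=56, gcd(3,56)=1 -> changes
  Option B: v=17, gcd(3,17)=1 -> changes
  Option C: v=37, gcd(3,37)=1 -> changes
  Option D: v=71, gcd(3,71)=1 -> changes
  Option E: v=54, gcd(3,54)=3 -> preserves

Answer: E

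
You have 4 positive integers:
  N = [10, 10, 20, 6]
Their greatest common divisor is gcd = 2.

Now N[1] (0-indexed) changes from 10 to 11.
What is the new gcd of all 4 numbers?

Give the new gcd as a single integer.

Numbers: [10, 10, 20, 6], gcd = 2
Change: index 1, 10 -> 11
gcd of the OTHER numbers (without index 1): gcd([10, 20, 6]) = 2
New gcd = gcd(g_others, new_val) = gcd(2, 11) = 1

Answer: 1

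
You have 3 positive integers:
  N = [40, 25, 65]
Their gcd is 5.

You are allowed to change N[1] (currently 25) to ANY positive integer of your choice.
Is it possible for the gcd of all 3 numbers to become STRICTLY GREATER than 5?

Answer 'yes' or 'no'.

Current gcd = 5
gcd of all OTHER numbers (without N[1]=25): gcd([40, 65]) = 5
The new gcd after any change is gcd(5, new_value).
This can be at most 5.
Since 5 = old gcd 5, the gcd can only stay the same or decrease.

Answer: no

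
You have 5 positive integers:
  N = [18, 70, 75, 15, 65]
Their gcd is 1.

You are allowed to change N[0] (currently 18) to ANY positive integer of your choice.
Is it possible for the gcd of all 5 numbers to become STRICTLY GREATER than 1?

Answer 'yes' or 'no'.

Current gcd = 1
gcd of all OTHER numbers (without N[0]=18): gcd([70, 75, 15, 65]) = 5
The new gcd after any change is gcd(5, new_value).
This can be at most 5.
Since 5 > old gcd 1, the gcd CAN increase (e.g., set N[0] = 5).

Answer: yes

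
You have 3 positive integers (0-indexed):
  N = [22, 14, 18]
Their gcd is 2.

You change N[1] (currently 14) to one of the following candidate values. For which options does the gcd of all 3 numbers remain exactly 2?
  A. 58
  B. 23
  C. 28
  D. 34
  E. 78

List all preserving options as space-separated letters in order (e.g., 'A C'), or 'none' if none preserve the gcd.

Old gcd = 2; gcd of others (without N[1]) = 2
New gcd for candidate v: gcd(2, v). Preserves old gcd iff gcd(2, v) = 2.
  Option A: v=58, gcd(2,58)=2 -> preserves
  Option B: v=23, gcd(2,23)=1 -> changes
  Option C: v=28, gcd(2,28)=2 -> preserves
  Option D: v=34, gcd(2,34)=2 -> preserves
  Option E: v=78, gcd(2,78)=2 -> preserves

Answer: A C D E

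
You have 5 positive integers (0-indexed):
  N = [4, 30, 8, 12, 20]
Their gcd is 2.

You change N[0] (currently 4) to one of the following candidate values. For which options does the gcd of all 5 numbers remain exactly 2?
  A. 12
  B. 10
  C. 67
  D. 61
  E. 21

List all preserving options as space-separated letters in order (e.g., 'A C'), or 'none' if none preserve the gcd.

Answer: A B

Derivation:
Old gcd = 2; gcd of others (without N[0]) = 2
New gcd for candidate v: gcd(2, v). Preserves old gcd iff gcd(2, v) = 2.
  Option A: v=12, gcd(2,12)=2 -> preserves
  Option B: v=10, gcd(2,10)=2 -> preserves
  Option C: v=67, gcd(2,67)=1 -> changes
  Option D: v=61, gcd(2,61)=1 -> changes
  Option E: v=21, gcd(2,21)=1 -> changes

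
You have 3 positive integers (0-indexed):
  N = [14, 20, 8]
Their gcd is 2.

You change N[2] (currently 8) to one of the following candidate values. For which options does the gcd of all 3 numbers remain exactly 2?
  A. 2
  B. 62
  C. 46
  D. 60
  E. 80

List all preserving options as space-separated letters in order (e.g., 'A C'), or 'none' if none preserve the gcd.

Answer: A B C D E

Derivation:
Old gcd = 2; gcd of others (without N[2]) = 2
New gcd for candidate v: gcd(2, v). Preserves old gcd iff gcd(2, v) = 2.
  Option A: v=2, gcd(2,2)=2 -> preserves
  Option B: v=62, gcd(2,62)=2 -> preserves
  Option C: v=46, gcd(2,46)=2 -> preserves
  Option D: v=60, gcd(2,60)=2 -> preserves
  Option E: v=80, gcd(2,80)=2 -> preserves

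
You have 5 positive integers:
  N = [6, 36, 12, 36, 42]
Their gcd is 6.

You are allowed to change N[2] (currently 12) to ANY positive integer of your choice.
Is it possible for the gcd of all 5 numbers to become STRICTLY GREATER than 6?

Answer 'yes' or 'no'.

Current gcd = 6
gcd of all OTHER numbers (without N[2]=12): gcd([6, 36, 36, 42]) = 6
The new gcd after any change is gcd(6, new_value).
This can be at most 6.
Since 6 = old gcd 6, the gcd can only stay the same or decrease.

Answer: no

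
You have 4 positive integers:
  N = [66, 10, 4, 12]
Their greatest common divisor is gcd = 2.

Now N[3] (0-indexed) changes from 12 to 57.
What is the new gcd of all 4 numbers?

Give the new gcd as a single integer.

Numbers: [66, 10, 4, 12], gcd = 2
Change: index 3, 12 -> 57
gcd of the OTHER numbers (without index 3): gcd([66, 10, 4]) = 2
New gcd = gcd(g_others, new_val) = gcd(2, 57) = 1

Answer: 1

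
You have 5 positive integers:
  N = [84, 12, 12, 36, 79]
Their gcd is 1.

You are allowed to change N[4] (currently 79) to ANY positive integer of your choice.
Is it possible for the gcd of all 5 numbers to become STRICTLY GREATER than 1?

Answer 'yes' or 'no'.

Current gcd = 1
gcd of all OTHER numbers (without N[4]=79): gcd([84, 12, 12, 36]) = 12
The new gcd after any change is gcd(12, new_value).
This can be at most 12.
Since 12 > old gcd 1, the gcd CAN increase (e.g., set N[4] = 12).

Answer: yes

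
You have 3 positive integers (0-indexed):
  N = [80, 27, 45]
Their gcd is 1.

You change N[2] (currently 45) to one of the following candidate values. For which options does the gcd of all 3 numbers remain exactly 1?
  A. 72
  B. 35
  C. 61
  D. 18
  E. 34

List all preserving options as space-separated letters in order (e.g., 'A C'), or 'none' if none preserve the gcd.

Old gcd = 1; gcd of others (without N[2]) = 1
New gcd for candidate v: gcd(1, v). Preserves old gcd iff gcd(1, v) = 1.
  Option A: v=72, gcd(1,72)=1 -> preserves
  Option B: v=35, gcd(1,35)=1 -> preserves
  Option C: v=61, gcd(1,61)=1 -> preserves
  Option D: v=18, gcd(1,18)=1 -> preserves
  Option E: v=34, gcd(1,34)=1 -> preserves

Answer: A B C D E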